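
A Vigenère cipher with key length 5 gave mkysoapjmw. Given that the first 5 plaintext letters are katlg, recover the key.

Subtract each crib letter from the matching ciphertext letter (mod 26):
m(12)−k(10)=2 → c
k(10)−a(0)=10 → k
y(24)−t(19)=5 → f
s(18)−l(11)=7 → h
o(14)−g(6)=8 → i

ckfhi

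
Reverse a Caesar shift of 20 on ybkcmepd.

y(24): 24−20=4 → e
b(1): 1−20=-19≡7 → h
k(10): 10−20=-10≡16 → q
c(2): 2−20=-18≡8 → i
m(12): 12−20=-8≡18 → s
e(4): 4−20=-16≡10 → k
p(15): 15−20=-5≡21 → v
d(3): 3−20=-17≡9 → j

ehqiskvj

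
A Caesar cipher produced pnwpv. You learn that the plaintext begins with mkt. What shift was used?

3

From the crib: p(15)−m(12)=3, so the shift is 3.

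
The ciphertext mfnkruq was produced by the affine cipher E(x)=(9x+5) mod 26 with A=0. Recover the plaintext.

The inverse of 9 mod 26 is 3, since 9·3=27≡1. Apply D(y)=3·(y−5) mod 26:
m(12): 3·(12−5)=21 → v
f(5): 3·(5−5)=0 → a
n(13): 3·(13−5)=24 → y
k(10): 3·(10−5)=15 → p
r(17): 3·(17−5)=36≡10 → k
u(20): 3·(20−5)=45≡19 → t
q(16): 3·(16−5)=33≡7 → h

vaypkth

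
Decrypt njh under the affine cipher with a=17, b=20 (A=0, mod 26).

vhn

The inverse of 17 mod 26 is 23, since 17·23=391≡1. Apply D(y)=23·(y−20) mod 26:
n(13): 23·(13−20)=-161≡21 → v
j(9): 23·(9−20)=-253≡7 → h
h(7): 23·(7−20)=-299≡13 → n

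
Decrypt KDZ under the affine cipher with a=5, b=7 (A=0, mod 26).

LUO

The inverse of 5 mod 26 is 21, since 5·21=105≡1. Apply D(y)=21·(y−7) mod 26:
K(10): 21·(10−7)=63≡11 → L
D(3): 21·(3−7)=-84≡20 → U
Z(25): 21·(25−7)=378≡14 → O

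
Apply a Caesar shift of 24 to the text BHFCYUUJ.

B(1): 1+24=25 → Z
H(7): 7+24=31≡5 → F
F(5): 5+24=29≡3 → D
C(2): 2+24=26≡0 → A
Y(24): 24+24=48≡22 → W
U(20): 20+24=44≡18 → S
U(20): 20+24=44≡18 → S
J(9): 9+24=33≡7 → H

ZFDAWSSH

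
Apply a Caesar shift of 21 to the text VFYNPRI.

V(21): 21+21=42≡16 → Q
F(5): 5+21=26≡0 → A
Y(24): 24+21=45≡19 → T
N(13): 13+21=34≡8 → I
P(15): 15+21=36≡10 → K
R(17): 17+21=38≡12 → M
I(8): 8+21=29≡3 → D

QATIKMD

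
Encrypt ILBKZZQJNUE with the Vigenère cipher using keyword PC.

Repeat the key across the message: PCPCPCPCPCP
I(8)+P(15): 23 → X
L(11)+C(2): 13 → N
B(1)+P(15): 16 → Q
K(10)+C(2): 12 → M
Z(25)+P(15): 40≡14 → O
Z(25)+C(2): 27≡1 → B
Q(16)+P(15): 31≡5 → F
J(9)+C(2): 11 → L
N(13)+P(15): 28≡2 → C
U(20)+C(2): 22 → W
E(4)+P(15): 19 → T

XNQMOBFLCWT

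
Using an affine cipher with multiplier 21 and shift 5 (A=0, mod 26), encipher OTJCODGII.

O(14): 21·14+5=299≡13 → N
T(19): 21·19+5=404≡14 → O
J(9): 21·9+5=194≡12 → M
C(2): 21·2+5=47≡21 → V
O(14): 21·14+5=299≡13 → N
D(3): 21·3+5=68≡16 → Q
G(6): 21·6+5=131≡1 → B
I(8): 21·8+5=173≡17 → R
I(8): 21·8+5=173≡17 → R

NOMVNQBRR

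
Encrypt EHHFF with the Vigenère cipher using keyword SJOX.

WQVCX

Repeat the key across the message: SJOXS
E(4)+S(18): 22 → W
H(7)+J(9): 16 → Q
H(7)+O(14): 21 → V
F(5)+X(23): 28≡2 → C
F(5)+S(18): 23 → X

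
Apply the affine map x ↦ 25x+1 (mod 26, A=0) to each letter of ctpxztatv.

c(2): 25·2+1=51≡25 → z
t(19): 25·19+1=476≡8 → i
p(15): 25·15+1=376≡12 → m
x(23): 25·23+1=576≡4 → e
z(25): 25·25+1=626≡2 → c
t(19): 25·19+1=476≡8 → i
a(0): 25·0+1=1 → b
t(19): 25·19+1=476≡8 → i
v(21): 25·21+1=526≡6 → g

zimecibig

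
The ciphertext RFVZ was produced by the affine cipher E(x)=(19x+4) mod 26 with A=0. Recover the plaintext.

NLFX

The inverse of 19 mod 26 is 11, since 19·11=209≡1. Apply D(y)=11·(y−4) mod 26:
R(17): 11·(17−4)=143≡13 → N
F(5): 11·(5−4)=11 → L
V(21): 11·(21−4)=187≡5 → F
Z(25): 11·(25−4)=231≡23 → X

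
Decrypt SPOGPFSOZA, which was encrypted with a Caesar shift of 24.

URQIRHUQBC

S(18): 18−24=-6≡20 → U
P(15): 15−24=-9≡17 → R
O(14): 14−24=-10≡16 → Q
G(6): 6−24=-18≡8 → I
P(15): 15−24=-9≡17 → R
F(5): 5−24=-19≡7 → H
S(18): 18−24=-6≡20 → U
O(14): 14−24=-10≡16 → Q
Z(25): 25−24=1 → B
A(0): 0−24=-24≡2 → C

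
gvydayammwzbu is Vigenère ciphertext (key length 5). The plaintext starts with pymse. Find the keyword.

rxmlw

Subtract each crib letter from the matching ciphertext letter (mod 26):
g(6)−p(15)=-9≡17 → r
v(21)−y(24)=-3≡23 → x
y(24)−m(12)=12 → m
d(3)−s(18)=-15≡11 → l
a(0)−e(4)=-4≡22 → w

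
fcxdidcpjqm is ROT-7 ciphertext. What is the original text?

yvqwbwvicjf

f(5): 5−7=-2≡24 → y
c(2): 2−7=-5≡21 → v
x(23): 23−7=16 → q
d(3): 3−7=-4≡22 → w
i(8): 8−7=1 → b
d(3): 3−7=-4≡22 → w
c(2): 2−7=-5≡21 → v
p(15): 15−7=8 → i
j(9): 9−7=2 → c
q(16): 16−7=9 → j
m(12): 12−7=5 → f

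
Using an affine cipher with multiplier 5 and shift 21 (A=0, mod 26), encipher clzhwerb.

fyqebpca

c(2): 5·2+21=31≡5 → f
l(11): 5·11+21=76≡24 → y
z(25): 5·25+21=146≡16 → q
h(7): 5·7+21=56≡4 → e
w(22): 5·22+21=131≡1 → b
e(4): 5·4+21=41≡15 → p
r(17): 5·17+21=106≡2 → c
b(1): 5·1+21=26≡0 → a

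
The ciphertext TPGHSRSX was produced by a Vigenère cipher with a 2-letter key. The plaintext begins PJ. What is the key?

Subtract each crib letter from the matching ciphertext letter (mod 26):
T(19)−P(15)=4 → E
P(15)−J(9)=6 → G

EG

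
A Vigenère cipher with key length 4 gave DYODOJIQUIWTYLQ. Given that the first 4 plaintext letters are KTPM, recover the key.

TFZR

Subtract each crib letter from the matching ciphertext letter (mod 26):
D(3)−K(10)=-7≡19 → T
Y(24)−T(19)=5 → F
O(14)−P(15)=-1≡25 → Z
D(3)−M(12)=-9≡17 → R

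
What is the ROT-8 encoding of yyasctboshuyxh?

y(24): 24+8=32≡6 → g
y(24): 24+8=32≡6 → g
a(0): 0+8=8 → i
s(18): 18+8=26≡0 → a
c(2): 2+8=10 → k
t(19): 19+8=27≡1 → b
b(1): 1+8=9 → j
o(14): 14+8=22 → w
s(18): 18+8=26≡0 → a
h(7): 7+8=15 → p
u(20): 20+8=28≡2 → c
y(24): 24+8=32≡6 → g
x(23): 23+8=31≡5 → f
h(7): 7+8=15 → p

ggiakbjwapcgfp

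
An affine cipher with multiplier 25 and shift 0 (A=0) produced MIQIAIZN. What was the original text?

The inverse of 25 mod 26 is 25, since 25·25=625≡1. Apply D(y)=25·(y−0) mod 26:
M(12): 25·(12−0)=300≡14 → O
I(8): 25·(8−0)=200≡18 → S
Q(16): 25·(16−0)=400≡10 → K
I(8): 25·(8−0)=200≡18 → S
A(0): 25·(0−0)=0 → A
I(8): 25·(8−0)=200≡18 → S
Z(25): 25·(25−0)=625≡1 → B
N(13): 25·(13−0)=325≡13 → N

OSKSASBN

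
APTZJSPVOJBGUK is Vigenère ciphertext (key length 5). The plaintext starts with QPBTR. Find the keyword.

KASGS

Subtract each crib letter from the matching ciphertext letter (mod 26):
A(0)−Q(16)=-16≡10 → K
P(15)−P(15)=0 → A
T(19)−B(1)=18 → S
Z(25)−T(19)=6 → G
J(9)−R(17)=-8≡18 → S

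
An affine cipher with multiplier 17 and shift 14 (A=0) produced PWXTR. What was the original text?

XCZLR

The inverse of 17 mod 26 is 23, since 17·23=391≡1. Apply D(y)=23·(y−14) mod 26:
P(15): 23·(15−14)=23 → X
W(22): 23·(22−14)=184≡2 → C
X(23): 23·(23−14)=207≡25 → Z
T(19): 23·(19−14)=115≡11 → L
R(17): 23·(17−14)=69≡17 → R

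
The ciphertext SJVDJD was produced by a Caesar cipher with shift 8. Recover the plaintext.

KBNVBV

S(18): 18−8=10 → K
J(9): 9−8=1 → B
V(21): 21−8=13 → N
D(3): 3−8=-5≡21 → V
J(9): 9−8=1 → B
D(3): 3−8=-5≡21 → V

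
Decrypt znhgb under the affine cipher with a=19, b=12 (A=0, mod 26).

The inverse of 19 mod 26 is 11, since 19·11=209≡1. Apply D(y)=11·(y−12) mod 26:
z(25): 11·(25−12)=143≡13 → n
n(13): 11·(13−12)=11 → l
h(7): 11·(7−12)=-55≡23 → x
g(6): 11·(6−12)=-66≡12 → m
b(1): 11·(1−12)=-121≡9 → j

nlxmj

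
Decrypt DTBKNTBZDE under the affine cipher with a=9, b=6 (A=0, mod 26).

RNLMVNLFRU

The inverse of 9 mod 26 is 3, since 9·3=27≡1. Apply D(y)=3·(y−6) mod 26:
D(3): 3·(3−6)=-9≡17 → R
T(19): 3·(19−6)=39≡13 → N
B(1): 3·(1−6)=-15≡11 → L
K(10): 3·(10−6)=12 → M
N(13): 3·(13−6)=21 → V
T(19): 3·(19−6)=39≡13 → N
B(1): 3·(1−6)=-15≡11 → L
Z(25): 3·(25−6)=57≡5 → F
D(3): 3·(3−6)=-9≡17 → R
E(4): 3·(4−6)=-6≡20 → U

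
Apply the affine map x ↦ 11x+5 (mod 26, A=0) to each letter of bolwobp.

b(1): 11·1+5=16 → q
o(14): 11·14+5=159≡3 → d
l(11): 11·11+5=126≡22 → w
w(22): 11·22+5=247≡13 → n
o(14): 11·14+5=159≡3 → d
b(1): 11·1+5=16 → q
p(15): 11·15+5=170≡14 → o

qdwndqo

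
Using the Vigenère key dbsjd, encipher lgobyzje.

ohgkbckw

Repeat the key across the message: dbsjddbs
l(11)+d(3): 14 → o
g(6)+b(1): 7 → h
o(14)+s(18): 32≡6 → g
b(1)+j(9): 10 → k
y(24)+d(3): 27≡1 → b
z(25)+d(3): 28≡2 → c
j(9)+b(1): 10 → k
e(4)+s(18): 22 → w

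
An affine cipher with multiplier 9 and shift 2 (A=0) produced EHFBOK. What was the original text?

The inverse of 9 mod 26 is 3, since 9·3=27≡1. Apply D(y)=3·(y−2) mod 26:
E(4): 3·(4−2)=6 → G
H(7): 3·(7−2)=15 → P
F(5): 3·(5−2)=9 → J
B(1): 3·(1−2)=-3≡23 → X
O(14): 3·(14−2)=36≡10 → K
K(10): 3·(10−2)=24 → Y

GPJXKY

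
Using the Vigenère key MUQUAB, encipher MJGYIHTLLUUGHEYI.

YDWSIIFFBOUHTYOC

Repeat the key across the message: MUQUABMUQUABMUQU
M(12)+M(12): 24 → Y
J(9)+U(20): 29≡3 → D
G(6)+Q(16): 22 → W
Y(24)+U(20): 44≡18 → S
I(8)+A(0): 8 → I
H(7)+B(1): 8 → I
T(19)+M(12): 31≡5 → F
L(11)+U(20): 31≡5 → F
L(11)+Q(16): 27≡1 → B
U(20)+U(20): 40≡14 → O
U(20)+A(0): 20 → U
G(6)+B(1): 7 → H
H(7)+M(12): 19 → T
E(4)+U(20): 24 → Y
Y(24)+Q(16): 40≡14 → O
I(8)+U(20): 28≡2 → C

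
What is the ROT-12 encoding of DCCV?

POOH

D(3): 3+12=15 → P
C(2): 2+12=14 → O
C(2): 2+12=14 → O
V(21): 21+12=33≡7 → H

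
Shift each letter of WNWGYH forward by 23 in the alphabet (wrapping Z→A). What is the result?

TKTDVE

W(22): 22+23=45≡19 → T
N(13): 13+23=36≡10 → K
W(22): 22+23=45≡19 → T
G(6): 6+23=29≡3 → D
Y(24): 24+23=47≡21 → V
H(7): 7+23=30≡4 → E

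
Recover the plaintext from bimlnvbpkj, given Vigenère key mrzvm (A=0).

prnqbjkqpx

Repeat the key across the ciphertext: mrzvmmrzvm
b(1)−m(12): -11≡15 → p
i(8)−r(17): -9≡17 → r
m(12)−z(25): -13≡13 → n
l(11)−v(21): -10≡16 → q
n(13)−m(12): 1 → b
v(21)−m(12): 9 → j
b(1)−r(17): -16≡10 → k
p(15)−z(25): -10≡16 → q
k(10)−v(21): -11≡15 → p
j(9)−m(12): -3≡23 → x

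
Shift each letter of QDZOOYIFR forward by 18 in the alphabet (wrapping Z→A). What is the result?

Q(16): 16+18=34≡8 → I
D(3): 3+18=21 → V
Z(25): 25+18=43≡17 → R
O(14): 14+18=32≡6 → G
O(14): 14+18=32≡6 → G
Y(24): 24+18=42≡16 → Q
I(8): 8+18=26≡0 → A
F(5): 5+18=23 → X
R(17): 17+18=35≡9 → J

IVRGGQAXJ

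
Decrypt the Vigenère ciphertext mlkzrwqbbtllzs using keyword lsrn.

Repeat the key across the ciphertext: lsrnlsrnlsrnls
m(12)−l(11): 1 → b
l(11)−s(18): -7≡19 → t
k(10)−r(17): -7≡19 → t
z(25)−n(13): 12 → m
r(17)−l(11): 6 → g
w(22)−s(18): 4 → e
q(16)−r(17): -1≡25 → z
b(1)−n(13): -12≡14 → o
b(1)−l(11): -10≡16 → q
t(19)−s(18): 1 → b
l(11)−r(17): -6≡20 → u
l(11)−n(13): -2≡24 → y
z(25)−l(11): 14 → o
s(18)−s(18): 0 → a

bttmgezoqbuyoa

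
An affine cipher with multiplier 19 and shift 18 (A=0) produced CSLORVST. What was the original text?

The inverse of 19 mod 26 is 11, since 19·11=209≡1. Apply D(y)=11·(y−18) mod 26:
C(2): 11·(2−18)=-176≡6 → G
S(18): 11·(18−18)=0 → A
L(11): 11·(11−18)=-77≡1 → B
O(14): 11·(14−18)=-44≡8 → I
R(17): 11·(17−18)=-11≡15 → P
V(21): 11·(21−18)=33≡7 → H
S(18): 11·(18−18)=0 → A
T(19): 11·(19−18)=11 → L

GABIPHAL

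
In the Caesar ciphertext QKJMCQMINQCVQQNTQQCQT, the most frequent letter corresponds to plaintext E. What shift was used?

12

The most frequent ciphertext letter is Q (appears 8 times).
Q is position 16; E is position 4.
Shift = 12.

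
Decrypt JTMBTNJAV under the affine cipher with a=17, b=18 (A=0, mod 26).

The inverse of 17 mod 26 is 23, since 17·23=391≡1. Apply D(y)=23·(y−18) mod 26:
J(9): 23·(9−18)=-207≡1 → B
T(19): 23·(19−18)=23 → X
M(12): 23·(12−18)=-138≡18 → S
B(1): 23·(1−18)=-391≡25 → Z
T(19): 23·(19−18)=23 → X
N(13): 23·(13−18)=-115≡15 → P
J(9): 23·(9−18)=-207≡1 → B
A(0): 23·(0−18)=-414≡2 → C
V(21): 23·(21−18)=69≡17 → R

BXSZXPBCR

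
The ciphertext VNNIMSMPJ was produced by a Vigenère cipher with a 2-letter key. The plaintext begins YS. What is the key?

Subtract each crib letter from the matching ciphertext letter (mod 26):
V(21)−Y(24)=-3≡23 → X
N(13)−S(18)=-5≡21 → V

XV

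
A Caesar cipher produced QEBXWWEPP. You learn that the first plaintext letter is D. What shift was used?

13

From the crib: Q(16)−D(3)=13, so the shift is 13.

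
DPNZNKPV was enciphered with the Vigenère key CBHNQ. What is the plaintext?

BOGMXIOO

Repeat the key across the ciphertext: CBHNQCBH
D(3)−C(2): 1 → B
P(15)−B(1): 14 → O
N(13)−H(7): 6 → G
Z(25)−N(13): 12 → M
N(13)−Q(16): -3≡23 → X
K(10)−C(2): 8 → I
P(15)−B(1): 14 → O
V(21)−H(7): 14 → O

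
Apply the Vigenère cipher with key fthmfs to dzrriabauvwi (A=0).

Repeat the key across the message: fthmfsfthmfs
d(3)+f(5): 8 → i
z(25)+t(19): 44≡18 → s
r(17)+h(7): 24 → y
r(17)+m(12): 29≡3 → d
i(8)+f(5): 13 → n
a(0)+s(18): 18 → s
b(1)+f(5): 6 → g
a(0)+t(19): 19 → t
u(20)+h(7): 27≡1 → b
v(21)+m(12): 33≡7 → h
w(22)+f(5): 27≡1 → b
i(8)+s(18): 26≡0 → a

isydnsgtbhba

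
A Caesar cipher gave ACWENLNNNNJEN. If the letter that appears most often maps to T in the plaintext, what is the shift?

The most frequent ciphertext letter is N (appears 6 times).
N is position 13; T is position 19.
Shift = -6≡20.

20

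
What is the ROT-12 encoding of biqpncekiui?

b(1): 1+12=13 → n
i(8): 8+12=20 → u
q(16): 16+12=28≡2 → c
p(15): 15+12=27≡1 → b
n(13): 13+12=25 → z
c(2): 2+12=14 → o
e(4): 4+12=16 → q
k(10): 10+12=22 → w
i(8): 8+12=20 → u
u(20): 20+12=32≡6 → g
i(8): 8+12=20 → u

nucbzoqwugu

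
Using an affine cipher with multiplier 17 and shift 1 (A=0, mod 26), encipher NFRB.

N(13): 17·13+1=222≡14 → O
F(5): 17·5+1=86≡8 → I
R(17): 17·17+1=290≡4 → E
B(1): 17·1+1=18 → S

OIES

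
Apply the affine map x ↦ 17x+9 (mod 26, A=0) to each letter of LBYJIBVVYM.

OABGPACCBF

L(11): 17·11+9=196≡14 → O
B(1): 17·1+9=26≡0 → A
Y(24): 17·24+9=417≡1 → B
J(9): 17·9+9=162≡6 → G
I(8): 17·8+9=145≡15 → P
B(1): 17·1+9=26≡0 → A
V(21): 17·21+9=366≡2 → C
V(21): 17·21+9=366≡2 → C
Y(24): 17·24+9=417≡1 → B
M(12): 17·12+9=213≡5 → F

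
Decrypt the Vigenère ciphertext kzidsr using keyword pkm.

Repeat the key across the ciphertext: pkmpkm
k(10)−p(15): -5≡21 → v
z(25)−k(10): 15 → p
i(8)−m(12): -4≡22 → w
d(3)−p(15): -12≡14 → o
s(18)−k(10): 8 → i
r(17)−m(12): 5 → f

vpwoif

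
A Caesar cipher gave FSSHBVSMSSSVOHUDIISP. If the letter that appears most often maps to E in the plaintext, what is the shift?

14

The most frequent ciphertext letter is S (appears 7 times).
S is position 18; E is position 4.
Shift = 14.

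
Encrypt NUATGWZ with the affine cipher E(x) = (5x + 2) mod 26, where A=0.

PYCTGIX

N(13): 5·13+2=67≡15 → P
U(20): 5·20+2=102≡24 → Y
A(0): 5·0+2=2 → C
T(19): 5·19+2=97≡19 → T
G(6): 5·6+2=32≡6 → G
W(22): 5·22+2=112≡8 → I
Z(25): 5·25+2=127≡23 → X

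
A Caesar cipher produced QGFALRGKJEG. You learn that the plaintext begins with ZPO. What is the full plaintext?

From the crib: Q(16)−Z(25)=-9≡17, so the shift is 17.
Subtract 17 from each ciphertext letter:
Q(16): 16−17=-1≡25 → Z
G(6): 6−17=-11≡15 → P
F(5): 5−17=-12≡14 → O
A(0): 0−17=-17≡9 → J
L(11): 11−17=-6≡20 → U
R(17): 17−17=0 → A
G(6): 6−17=-11≡15 → P
K(10): 10−17=-7≡19 → T
J(9): 9−17=-8≡18 → S
E(4): 4−17=-13≡13 → N
G(6): 6−17=-11≡15 → P

ZPOJUAPTSNP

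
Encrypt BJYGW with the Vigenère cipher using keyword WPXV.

XYVBS

Repeat the key across the message: WPXVW
B(1)+W(22): 23 → X
J(9)+P(15): 24 → Y
Y(24)+X(23): 47≡21 → V
G(6)+V(21): 27≡1 → B
W(22)+W(22): 44≡18 → S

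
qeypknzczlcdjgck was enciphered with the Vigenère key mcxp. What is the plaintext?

ecbaylcnnjfoxefv

Repeat the key across the ciphertext: mcxpmcxpmcxpmcxp
q(16)−m(12): 4 → e
e(4)−c(2): 2 → c
y(24)−x(23): 1 → b
p(15)−p(15): 0 → a
k(10)−m(12): -2≡24 → y
n(13)−c(2): 11 → l
z(25)−x(23): 2 → c
c(2)−p(15): -13≡13 → n
z(25)−m(12): 13 → n
l(11)−c(2): 9 → j
c(2)−x(23): -21≡5 → f
d(3)−p(15): -12≡14 → o
j(9)−m(12): -3≡23 → x
g(6)−c(2): 4 → e
c(2)−x(23): -21≡5 → f
k(10)−p(15): -5≡21 → v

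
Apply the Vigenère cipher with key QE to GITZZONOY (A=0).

WMJDPSDSO

Repeat the key across the message: QEQEQEQEQ
G(6)+Q(16): 22 → W
I(8)+E(4): 12 → M
T(19)+Q(16): 35≡9 → J
Z(25)+E(4): 29≡3 → D
Z(25)+Q(16): 41≡15 → P
O(14)+E(4): 18 → S
N(13)+Q(16): 29≡3 → D
O(14)+E(4): 18 → S
Y(24)+Q(16): 40≡14 → O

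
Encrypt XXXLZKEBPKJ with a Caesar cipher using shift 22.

X(23): 23+22=45≡19 → T
X(23): 23+22=45≡19 → T
X(23): 23+22=45≡19 → T
L(11): 11+22=33≡7 → H
Z(25): 25+22=47≡21 → V
K(10): 10+22=32≡6 → G
E(4): 4+22=26≡0 → A
B(1): 1+22=23 → X
P(15): 15+22=37≡11 → L
K(10): 10+22=32≡6 → G
J(9): 9+22=31≡5 → F

TTTHVGAXLGF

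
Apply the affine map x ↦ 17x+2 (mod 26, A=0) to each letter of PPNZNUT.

P(15): 17·15+2=257≡23 → X
P(15): 17·15+2=257≡23 → X
N(13): 17·13+2=223≡15 → P
Z(25): 17·25+2=427≡11 → L
N(13): 17·13+2=223≡15 → P
U(20): 17·20+2=342≡4 → E
T(19): 17·19+2=325≡13 → N

XXPLPEN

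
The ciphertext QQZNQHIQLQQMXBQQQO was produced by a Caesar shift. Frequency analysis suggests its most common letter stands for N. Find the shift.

3

The most frequent ciphertext letter is Q (appears 9 times).
Q is position 16; N is position 13.
Shift = 3.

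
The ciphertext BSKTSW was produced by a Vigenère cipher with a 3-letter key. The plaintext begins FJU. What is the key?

Subtract each crib letter from the matching ciphertext letter (mod 26):
B(1)−F(5)=-4≡22 → W
S(18)−J(9)=9 → J
K(10)−U(20)=-10≡16 → Q

WJQ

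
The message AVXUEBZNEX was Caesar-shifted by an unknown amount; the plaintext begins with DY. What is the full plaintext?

From the crib: A(0)−D(3)=-3≡23, so the shift is 23.
Subtract 23 from each ciphertext letter:
A(0): 0−23=-23≡3 → D
V(21): 21−23=-2≡24 → Y
X(23): 23−23=0 → A
U(20): 20−23=-3≡23 → X
E(4): 4−23=-19≡7 → H
B(1): 1−23=-22≡4 → E
Z(25): 25−23=2 → C
N(13): 13−23=-10≡16 → Q
E(4): 4−23=-19≡7 → H
X(23): 23−23=0 → A

DYAXHECQHA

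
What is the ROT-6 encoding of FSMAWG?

F(5): 5+6=11 → L
S(18): 18+6=24 → Y
M(12): 12+6=18 → S
A(0): 0+6=6 → G
W(22): 22+6=28≡2 → C
G(6): 6+6=12 → M

LYSGCM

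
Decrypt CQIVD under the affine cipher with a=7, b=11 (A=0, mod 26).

VXHUK

The inverse of 7 mod 26 is 15, since 7·15=105≡1. Apply D(y)=15·(y−11) mod 26:
C(2): 15·(2−11)=-135≡21 → V
Q(16): 15·(16−11)=75≡23 → X
I(8): 15·(8−11)=-45≡7 → H
V(21): 15·(21−11)=150≡20 → U
D(3): 15·(3−11)=-120≡10 → K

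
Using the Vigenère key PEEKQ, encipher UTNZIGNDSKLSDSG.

JXRJYVRHCAAWHCW

Repeat the key across the message: PEEKQPEEKQPEEKQ
U(20)+P(15): 35≡9 → J
T(19)+E(4): 23 → X
N(13)+E(4): 17 → R
Z(25)+K(10): 35≡9 → J
I(8)+Q(16): 24 → Y
G(6)+P(15): 21 → V
N(13)+E(4): 17 → R
D(3)+E(4): 7 → H
S(18)+K(10): 28≡2 → C
K(10)+Q(16): 26≡0 → A
L(11)+P(15): 26≡0 → A
S(18)+E(4): 22 → W
D(3)+E(4): 7 → H
S(18)+K(10): 28≡2 → C
G(6)+Q(16): 22 → W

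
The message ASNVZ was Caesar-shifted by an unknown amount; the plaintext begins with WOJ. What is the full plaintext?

WOJRV

From the crib: A(0)−W(22)=-22≡4, so the shift is 4.
Subtract 4 from each ciphertext letter:
A(0): 0−4=-4≡22 → W
S(18): 18−4=14 → O
N(13): 13−4=9 → J
V(21): 21−4=17 → R
Z(25): 25−4=21 → V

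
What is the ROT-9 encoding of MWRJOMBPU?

M(12): 12+9=21 → V
W(22): 22+9=31≡5 → F
R(17): 17+9=26≡0 → A
J(9): 9+9=18 → S
O(14): 14+9=23 → X
M(12): 12+9=21 → V
B(1): 1+9=10 → K
P(15): 15+9=24 → Y
U(20): 20+9=29≡3 → D

VFASXVKYD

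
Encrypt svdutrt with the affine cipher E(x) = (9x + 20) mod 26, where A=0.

abvsjrj

s(18): 9·18+20=182≡0 → a
v(21): 9·21+20=209≡1 → b
d(3): 9·3+20=47≡21 → v
u(20): 9·20+20=200≡18 → s
t(19): 9·19+20=191≡9 → j
r(17): 9·17+20=173≡17 → r
t(19): 9·19+20=191≡9 → j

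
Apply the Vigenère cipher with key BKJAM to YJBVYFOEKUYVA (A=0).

ZTKVKGYNKGZFJ

Repeat the key across the message: BKJAMBKJAMBKJ
Y(24)+B(1): 25 → Z
J(9)+K(10): 19 → T
B(1)+J(9): 10 → K
V(21)+A(0): 21 → V
Y(24)+M(12): 36≡10 → K
F(5)+B(1): 6 → G
O(14)+K(10): 24 → Y
E(4)+J(9): 13 → N
K(10)+A(0): 10 → K
U(20)+M(12): 32≡6 → G
Y(24)+B(1): 25 → Z
V(21)+K(10): 31≡5 → F
A(0)+J(9): 9 → J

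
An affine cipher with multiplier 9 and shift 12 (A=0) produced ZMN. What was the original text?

NAD

The inverse of 9 mod 26 is 3, since 9·3=27≡1. Apply D(y)=3·(y−12) mod 26:
Z(25): 3·(25−12)=39≡13 → N
M(12): 3·(12−12)=0 → A
N(13): 3·(13−12)=3 → D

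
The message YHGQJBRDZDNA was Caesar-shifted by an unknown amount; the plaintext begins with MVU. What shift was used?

12

From the crib: Y(24)−M(12)=12, so the shift is 12.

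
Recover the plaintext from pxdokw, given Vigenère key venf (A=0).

Repeat the key across the ciphertext: venfve
p(15)−v(21): -6≡20 → u
x(23)−e(4): 19 → t
d(3)−n(13): -10≡16 → q
o(14)−f(5): 9 → j
k(10)−v(21): -11≡15 → p
w(22)−e(4): 18 → s

utqjps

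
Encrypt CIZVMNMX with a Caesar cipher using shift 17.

C(2): 2+17=19 → T
I(8): 8+17=25 → Z
Z(25): 25+17=42≡16 → Q
V(21): 21+17=38≡12 → M
M(12): 12+17=29≡3 → D
N(13): 13+17=30≡4 → E
M(12): 12+17=29≡3 → D
X(23): 23+17=40≡14 → O

TZQMDEDO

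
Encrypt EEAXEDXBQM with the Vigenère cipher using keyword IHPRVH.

MLPOZKFIFD

Repeat the key across the message: IHPRVHIHPR
E(4)+I(8): 12 → M
E(4)+H(7): 11 → L
A(0)+P(15): 15 → P
X(23)+R(17): 40≡14 → O
E(4)+V(21): 25 → Z
D(3)+H(7): 10 → K
X(23)+I(8): 31≡5 → F
B(1)+H(7): 8 → I
Q(16)+P(15): 31≡5 → F
M(12)+R(17): 29≡3 → D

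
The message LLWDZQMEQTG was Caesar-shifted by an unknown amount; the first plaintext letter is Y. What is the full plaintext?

From the crib: L(11)−Y(24)=-13≡13, so the shift is 13.
Subtract 13 from each ciphertext letter:
L(11): 11−13=-2≡24 → Y
L(11): 11−13=-2≡24 → Y
W(22): 22−13=9 → J
D(3): 3−13=-10≡16 → Q
Z(25): 25−13=12 → M
Q(16): 16−13=3 → D
M(12): 12−13=-1≡25 → Z
E(4): 4−13=-9≡17 → R
Q(16): 16−13=3 → D
T(19): 19−13=6 → G
G(6): 6−13=-7≡19 → T

YYJQMDZRDGT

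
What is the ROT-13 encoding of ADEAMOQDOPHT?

A(0): 0+13=13 → N
D(3): 3+13=16 → Q
E(4): 4+13=17 → R
A(0): 0+13=13 → N
M(12): 12+13=25 → Z
O(14): 14+13=27≡1 → B
Q(16): 16+13=29≡3 → D
D(3): 3+13=16 → Q
O(14): 14+13=27≡1 → B
P(15): 15+13=28≡2 → C
H(7): 7+13=20 → U
T(19): 19+13=32≡6 → G

NQRNZBDQBCUG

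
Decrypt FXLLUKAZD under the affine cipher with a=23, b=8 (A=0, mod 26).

BVZZWIUDT

The inverse of 23 mod 26 is 17, since 23·17=391≡1. Apply D(y)=17·(y−8) mod 26:
F(5): 17·(5−8)=-51≡1 → B
X(23): 17·(23−8)=255≡21 → V
L(11): 17·(11−8)=51≡25 → Z
L(11): 17·(11−8)=51≡25 → Z
U(20): 17·(20−8)=204≡22 → W
K(10): 17·(10−8)=34≡8 → I
A(0): 17·(0−8)=-136≡20 → U
Z(25): 17·(25−8)=289≡3 → D
D(3): 17·(3−8)=-85≡19 → T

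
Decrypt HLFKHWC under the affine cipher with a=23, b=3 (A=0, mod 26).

QGIPQLJ

The inverse of 23 mod 26 is 17, since 23·17=391≡1. Apply D(y)=17·(y−3) mod 26:
H(7): 17·(7−3)=68≡16 → Q
L(11): 17·(11−3)=136≡6 → G
F(5): 17·(5−3)=34≡8 → I
K(10): 17·(10−3)=119≡15 → P
H(7): 17·(7−3)=68≡16 → Q
W(22): 17·(22−3)=323≡11 → L
C(2): 17·(2−3)=-17≡9 → J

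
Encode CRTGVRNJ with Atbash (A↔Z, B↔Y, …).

XIGTEIMQ

C(2) → X(23)
R(17) → I(8)
T(19) → G(6)
G(6) → T(19)
V(21) → E(4)
R(17) → I(8)
N(13) → M(12)
J(9) → Q(16)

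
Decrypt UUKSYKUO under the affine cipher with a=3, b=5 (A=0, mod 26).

The inverse of 3 mod 26 is 9, since 3·9=27≡1. Apply D(y)=9·(y−5) mod 26:
U(20): 9·(20−5)=135≡5 → F
U(20): 9·(20−5)=135≡5 → F
K(10): 9·(10−5)=45≡19 → T
S(18): 9·(18−5)=117≡13 → N
Y(24): 9·(24−5)=171≡15 → P
K(10): 9·(10−5)=45≡19 → T
U(20): 9·(20−5)=135≡5 → F
O(14): 9·(14−5)=81≡3 → D

FFTNPTFD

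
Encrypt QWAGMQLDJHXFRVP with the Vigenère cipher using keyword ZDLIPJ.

PZLOBZKGUPMOQYA

Repeat the key across the message: ZDLIPJZDLIPJZDL
Q(16)+Z(25): 41≡15 → P
W(22)+D(3): 25 → Z
A(0)+L(11): 11 → L
G(6)+I(8): 14 → O
M(12)+P(15): 27≡1 → B
Q(16)+J(9): 25 → Z
L(11)+Z(25): 36≡10 → K
D(3)+D(3): 6 → G
J(9)+L(11): 20 → U
H(7)+I(8): 15 → P
X(23)+P(15): 38≡12 → M
F(5)+J(9): 14 → O
R(17)+Z(25): 42≡16 → Q
V(21)+D(3): 24 → Y
P(15)+L(11): 26≡0 → A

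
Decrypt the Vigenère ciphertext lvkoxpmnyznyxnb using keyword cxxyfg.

jynqsjkqbbisvqe

Repeat the key across the ciphertext: cxxyfgcxxyfgcxx
l(11)−c(2): 9 → j
v(21)−x(23): -2≡24 → y
k(10)−x(23): -13≡13 → n
o(14)−y(24): -10≡16 → q
x(23)−f(5): 18 → s
p(15)−g(6): 9 → j
m(12)−c(2): 10 → k
n(13)−x(23): -10≡16 → q
y(24)−x(23): 1 → b
z(25)−y(24): 1 → b
n(13)−f(5): 8 → i
y(24)−g(6): 18 → s
x(23)−c(2): 21 → v
n(13)−x(23): -10≡16 → q
b(1)−x(23): -22≡4 → e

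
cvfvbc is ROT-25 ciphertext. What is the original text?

c(2): 2−25=-23≡3 → d
v(21): 21−25=-4≡22 → w
f(5): 5−25=-20≡6 → g
v(21): 21−25=-4≡22 → w
b(1): 1−25=-24≡2 → c
c(2): 2−25=-23≡3 → d

dwgwcd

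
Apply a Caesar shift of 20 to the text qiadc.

kcuxw

q(16): 16+20=36≡10 → k
i(8): 8+20=28≡2 → c
a(0): 0+20=20 → u
d(3): 3+20=23 → x
c(2): 2+20=22 → w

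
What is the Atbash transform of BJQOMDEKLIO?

YQJLNWVPORL

B(1) → Y(24)
J(9) → Q(16)
Q(16) → J(9)
O(14) → L(11)
M(12) → N(13)
D(3) → W(22)
E(4) → V(21)
K(10) → P(15)
L(11) → O(14)
I(8) → R(17)
O(14) → L(11)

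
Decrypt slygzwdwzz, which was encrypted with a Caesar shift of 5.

s(18): 18−5=13 → n
l(11): 11−5=6 → g
y(24): 24−5=19 → t
g(6): 6−5=1 → b
z(25): 25−5=20 → u
w(22): 22−5=17 → r
d(3): 3−5=-2≡24 → y
w(22): 22−5=17 → r
z(25): 25−5=20 → u
z(25): 25−5=20 → u

ngtburyruu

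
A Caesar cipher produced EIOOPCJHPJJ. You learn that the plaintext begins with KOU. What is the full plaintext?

KOUUVIPNVPP

From the crib: E(4)−K(10)=-6≡20, so the shift is 20.
Subtract 20 from each ciphertext letter:
E(4): 4−20=-16≡10 → K
I(8): 8−20=-12≡14 → O
O(14): 14−20=-6≡20 → U
O(14): 14−20=-6≡20 → U
P(15): 15−20=-5≡21 → V
C(2): 2−20=-18≡8 → I
J(9): 9−20=-11≡15 → P
H(7): 7−20=-13≡13 → N
P(15): 15−20=-5≡21 → V
J(9): 9−20=-11≡15 → P
J(9): 9−20=-11≡15 → P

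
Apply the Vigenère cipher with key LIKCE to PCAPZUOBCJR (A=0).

Repeat the key across the message: LIKCELIKCEL
P(15)+L(11): 26≡0 → A
C(2)+I(8): 10 → K
A(0)+K(10): 10 → K
P(15)+C(2): 17 → R
Z(25)+E(4): 29≡3 → D
U(20)+L(11): 31≡5 → F
O(14)+I(8): 22 → W
B(1)+K(10): 11 → L
C(2)+C(2): 4 → E
J(9)+E(4): 13 → N
R(17)+L(11): 28≡2 → C

AKKRDFWLENC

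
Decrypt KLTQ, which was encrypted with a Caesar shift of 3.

K(10): 10−3=7 → H
L(11): 11−3=8 → I
T(19): 19−3=16 → Q
Q(16): 16−3=13 → N

HIQN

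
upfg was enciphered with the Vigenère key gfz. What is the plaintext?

Repeat the key across the ciphertext: gfzg
u(20)−g(6): 14 → o
p(15)−f(5): 10 → k
f(5)−z(25): -20≡6 → g
g(6)−g(6): 0 → a

okga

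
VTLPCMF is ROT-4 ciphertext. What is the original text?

RPHLYIB

V(21): 21−4=17 → R
T(19): 19−4=15 → P
L(11): 11−4=7 → H
P(15): 15−4=11 → L
C(2): 2−4=-2≡24 → Y
M(12): 12−4=8 → I
F(5): 5−4=1 → B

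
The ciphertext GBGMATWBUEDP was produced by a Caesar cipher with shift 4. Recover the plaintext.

CXCIWPSXQAZL

G(6): 6−4=2 → C
B(1): 1−4=-3≡23 → X
G(6): 6−4=2 → C
M(12): 12−4=8 → I
A(0): 0−4=-4≡22 → W
T(19): 19−4=15 → P
W(22): 22−4=18 → S
B(1): 1−4=-3≡23 → X
U(20): 20−4=16 → Q
E(4): 4−4=0 → A
D(3): 3−4=-1≡25 → Z
P(15): 15−4=11 → L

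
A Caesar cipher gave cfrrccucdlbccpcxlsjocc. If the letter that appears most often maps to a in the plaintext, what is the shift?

2

The most frequent ciphertext letter is c (appears 9 times).
c is position 2; a is position 0.
Shift = 2.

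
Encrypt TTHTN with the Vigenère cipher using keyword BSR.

Repeat the key across the message: BSRBS
T(19)+B(1): 20 → U
T(19)+S(18): 37≡11 → L
H(7)+R(17): 24 → Y
T(19)+B(1): 20 → U
N(13)+S(18): 31≡5 → F

ULYUF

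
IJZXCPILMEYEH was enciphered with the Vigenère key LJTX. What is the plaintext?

Repeat the key across the ciphertext: LJTXLJTXLJTXL
I(8)−L(11): -3≡23 → X
J(9)−J(9): 0 → A
Z(25)−T(19): 6 → G
X(23)−X(23): 0 → A
C(2)−L(11): -9≡17 → R
P(15)−J(9): 6 → G
I(8)−T(19): -11≡15 → P
L(11)−X(23): -12≡14 → O
M(12)−L(11): 1 → B
E(4)−J(9): -5≡21 → V
Y(24)−T(19): 5 → F
E(4)−X(23): -19≡7 → H
H(7)−L(11): -4≡22 → W

XAGARGPOBVFHW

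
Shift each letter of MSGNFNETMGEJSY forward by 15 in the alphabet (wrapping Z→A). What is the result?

M(12): 12+15=27≡1 → B
S(18): 18+15=33≡7 → H
G(6): 6+15=21 → V
N(13): 13+15=28≡2 → C
F(5): 5+15=20 → U
N(13): 13+15=28≡2 → C
E(4): 4+15=19 → T
T(19): 19+15=34≡8 → I
M(12): 12+15=27≡1 → B
G(6): 6+15=21 → V
E(4): 4+15=19 → T
J(9): 9+15=24 → Y
S(18): 18+15=33≡7 → H
Y(24): 24+15=39≡13 → N

BHVCUCTIBVTYHN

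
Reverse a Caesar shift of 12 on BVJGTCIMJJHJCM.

PJXUHQWAXXVXQA

B(1): 1−12=-11≡15 → P
V(21): 21−12=9 → J
J(9): 9−12=-3≡23 → X
G(6): 6−12=-6≡20 → U
T(19): 19−12=7 → H
C(2): 2−12=-10≡16 → Q
I(8): 8−12=-4≡22 → W
M(12): 12−12=0 → A
J(9): 9−12=-3≡23 → X
J(9): 9−12=-3≡23 → X
H(7): 7−12=-5≡21 → V
J(9): 9−12=-3≡23 → X
C(2): 2−12=-10≡16 → Q
M(12): 12−12=0 → A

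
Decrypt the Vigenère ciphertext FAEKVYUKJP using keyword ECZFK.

Repeat the key across the ciphertext: ECZFKECZFK
F(5)−E(4): 1 → B
A(0)−C(2): -2≡24 → Y
E(4)−Z(25): -21≡5 → F
K(10)−F(5): 5 → F
V(21)−K(10): 11 → L
Y(24)−E(4): 20 → U
U(20)−C(2): 18 → S
K(10)−Z(25): -15≡11 → L
J(9)−F(5): 4 → E
P(15)−K(10): 5 → F

BYFFLUSLEF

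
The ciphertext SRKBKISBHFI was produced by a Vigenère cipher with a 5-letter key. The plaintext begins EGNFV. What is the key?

OLXWP

Subtract each crib letter from the matching ciphertext letter (mod 26):
S(18)−E(4)=14 → O
R(17)−G(6)=11 → L
K(10)−N(13)=-3≡23 → X
B(1)−F(5)=-4≡22 → W
K(10)−V(21)=-11≡15 → P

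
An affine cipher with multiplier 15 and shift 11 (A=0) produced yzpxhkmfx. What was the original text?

nucgythkg

The inverse of 15 mod 26 is 7, since 15·7=105≡1. Apply D(y)=7·(y−11) mod 26:
y(24): 7·(24−11)=91≡13 → n
z(25): 7·(25−11)=98≡20 → u
p(15): 7·(15−11)=28≡2 → c
x(23): 7·(23−11)=84≡6 → g
h(7): 7·(7−11)=-28≡24 → y
k(10): 7·(10−11)=-7≡19 → t
m(12): 7·(12−11)=7 → h
f(5): 7·(5−11)=-42≡10 → k
x(23): 7·(23−11)=84≡6 → g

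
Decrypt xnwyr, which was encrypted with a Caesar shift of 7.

x(23): 23−7=16 → q
n(13): 13−7=6 → g
w(22): 22−7=15 → p
y(24): 24−7=17 → r
r(17): 17−7=10 → k

qgprk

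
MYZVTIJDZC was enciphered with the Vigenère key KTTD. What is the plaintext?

CFGSJPQAPJ

Repeat the key across the ciphertext: KTTDKTTDKT
M(12)−K(10): 2 → C
Y(24)−T(19): 5 → F
Z(25)−T(19): 6 → G
V(21)−D(3): 18 → S
T(19)−K(10): 9 → J
I(8)−T(19): -11≡15 → P
J(9)−T(19): -10≡16 → Q
D(3)−D(3): 0 → A
Z(25)−K(10): 15 → P
C(2)−T(19): -17≡9 → J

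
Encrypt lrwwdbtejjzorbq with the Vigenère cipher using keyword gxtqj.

Repeat the key across the message: gxtqjgxtqjgxtqj
l(11)+g(6): 17 → r
r(17)+x(23): 40≡14 → o
w(22)+t(19): 41≡15 → p
w(22)+q(16): 38≡12 → m
d(3)+j(9): 12 → m
b(1)+g(6): 7 → h
t(19)+x(23): 42≡16 → q
e(4)+t(19): 23 → x
j(9)+q(16): 25 → z
j(9)+j(9): 18 → s
z(25)+g(6): 31≡5 → f
o(14)+x(23): 37≡11 → l
r(17)+t(19): 36≡10 → k
b(1)+q(16): 17 → r
q(16)+j(9): 25 → z

ropmmhqxzsflkrz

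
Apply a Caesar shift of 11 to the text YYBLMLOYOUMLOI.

Y(24): 24+11=35≡9 → J
Y(24): 24+11=35≡9 → J
B(1): 1+11=12 → M
L(11): 11+11=22 → W
M(12): 12+11=23 → X
L(11): 11+11=22 → W
O(14): 14+11=25 → Z
Y(24): 24+11=35≡9 → J
O(14): 14+11=25 → Z
U(20): 20+11=31≡5 → F
M(12): 12+11=23 → X
L(11): 11+11=22 → W
O(14): 14+11=25 → Z
I(8): 8+11=19 → T

JJMWXWZJZFXWZT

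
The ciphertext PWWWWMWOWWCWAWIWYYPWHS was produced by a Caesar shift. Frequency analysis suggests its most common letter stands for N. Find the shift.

The most frequent ciphertext letter is W (appears 11 times).
W is position 22; N is position 13.
Shift = 9.

9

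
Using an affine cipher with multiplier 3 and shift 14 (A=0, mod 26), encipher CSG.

C(2): 3·2+14=20 → U
S(18): 3·18+14=68≡16 → Q
G(6): 3·6+14=32≡6 → G

UQG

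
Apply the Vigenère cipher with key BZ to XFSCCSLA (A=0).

Repeat the key across the message: BZBZBZBZ
X(23)+B(1): 24 → Y
F(5)+Z(25): 30≡4 → E
S(18)+B(1): 19 → T
C(2)+Z(25): 27≡1 → B
C(2)+B(1): 3 → D
S(18)+Z(25): 43≡17 → R
L(11)+B(1): 12 → M
A(0)+Z(25): 25 → Z

YETBDRMZ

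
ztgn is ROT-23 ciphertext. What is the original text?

z(25): 25−23=2 → c
t(19): 19−23=-4≡22 → w
g(6): 6−23=-17≡9 → j
n(13): 13−23=-10≡16 → q

cwjq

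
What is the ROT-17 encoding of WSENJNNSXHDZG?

NJVEAEEJOYUQX

W(22): 22+17=39≡13 → N
S(18): 18+17=35≡9 → J
E(4): 4+17=21 → V
N(13): 13+17=30≡4 → E
J(9): 9+17=26≡0 → A
N(13): 13+17=30≡4 → E
N(13): 13+17=30≡4 → E
S(18): 18+17=35≡9 → J
X(23): 23+17=40≡14 → O
H(7): 7+17=24 → Y
D(3): 3+17=20 → U
Z(25): 25+17=42≡16 → Q
G(6): 6+17=23 → X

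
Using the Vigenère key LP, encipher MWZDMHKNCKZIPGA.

XLKSXWVCNZKXAVL

Repeat the key across the message: LPLPLPLPLPLPLPL
M(12)+L(11): 23 → X
W(22)+P(15): 37≡11 → L
Z(25)+L(11): 36≡10 → K
D(3)+P(15): 18 → S
M(12)+L(11): 23 → X
H(7)+P(15): 22 → W
K(10)+L(11): 21 → V
N(13)+P(15): 28≡2 → C
C(2)+L(11): 13 → N
K(10)+P(15): 25 → Z
Z(25)+L(11): 36≡10 → K
I(8)+P(15): 23 → X
P(15)+L(11): 26≡0 → A
G(6)+P(15): 21 → V
A(0)+L(11): 11 → L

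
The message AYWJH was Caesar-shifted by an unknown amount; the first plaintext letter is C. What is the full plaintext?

CAYLJ

From the crib: A(0)−C(2)=-2≡24, so the shift is 24.
Subtract 24 from each ciphertext letter:
A(0): 0−24=-24≡2 → C
Y(24): 24−24=0 → A
W(22): 22−24=-2≡24 → Y
J(9): 9−24=-15≡11 → L
H(7): 7−24=-17≡9 → J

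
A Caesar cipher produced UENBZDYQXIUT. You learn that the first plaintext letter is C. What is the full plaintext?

From the crib: U(20)−C(2)=18, so the shift is 18.
Subtract 18 from each ciphertext letter:
U(20): 20−18=2 → C
E(4): 4−18=-14≡12 → M
N(13): 13−18=-5≡21 → V
B(1): 1−18=-17≡9 → J
Z(25): 25−18=7 → H
D(3): 3−18=-15≡11 → L
Y(24): 24−18=6 → G
Q(16): 16−18=-2≡24 → Y
X(23): 23−18=5 → F
I(8): 8−18=-10≡16 → Q
U(20): 20−18=2 → C
T(19): 19−18=1 → B

CMVJHLGYFQCB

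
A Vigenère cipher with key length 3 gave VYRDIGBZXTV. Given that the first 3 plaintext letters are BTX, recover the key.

UFU

Subtract each crib letter from the matching ciphertext letter (mod 26):
V(21)−B(1)=20 → U
Y(24)−T(19)=5 → F
R(17)−X(23)=-6≡20 → U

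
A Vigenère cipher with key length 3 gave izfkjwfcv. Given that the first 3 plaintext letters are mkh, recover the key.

wpy

Subtract each crib letter from the matching ciphertext letter (mod 26):
i(8)−m(12)=-4≡22 → w
z(25)−k(10)=15 → p
f(5)−h(7)=-2≡24 → y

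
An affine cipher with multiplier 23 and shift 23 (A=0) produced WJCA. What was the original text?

JWHZ

The inverse of 23 mod 26 is 17, since 23·17=391≡1. Apply D(y)=17·(y−23) mod 26:
W(22): 17·(22−23)=-17≡9 → J
J(9): 17·(9−23)=-238≡22 → W
C(2): 17·(2−23)=-357≡7 → H
A(0): 17·(0−23)=-391≡25 → Z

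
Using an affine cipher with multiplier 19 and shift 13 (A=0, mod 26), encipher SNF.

S(18): 19·18+13=355≡17 → R
N(13): 19·13+13=260≡0 → A
F(5): 19·5+13=108≡4 → E

RAE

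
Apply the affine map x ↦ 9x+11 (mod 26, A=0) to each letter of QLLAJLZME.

Q(16): 9·16+11=155≡25 → Z
L(11): 9·11+11=110≡6 → G
L(11): 9·11+11=110≡6 → G
A(0): 9·0+11=11 → L
J(9): 9·9+11=92≡14 → O
L(11): 9·11+11=110≡6 → G
Z(25): 9·25+11=236≡2 → C
M(12): 9·12+11=119≡15 → P
E(4): 9·4+11=47≡21 → V

ZGGLOGCPV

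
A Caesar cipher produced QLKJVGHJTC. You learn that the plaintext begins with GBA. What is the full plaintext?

GBAZLWXZJS

From the crib: Q(16)−G(6)=10, so the shift is 10.
Subtract 10 from each ciphertext letter:
Q(16): 16−10=6 → G
L(11): 11−10=1 → B
K(10): 10−10=0 → A
J(9): 9−10=-1≡25 → Z
V(21): 21−10=11 → L
G(6): 6−10=-4≡22 → W
H(7): 7−10=-3≡23 → X
J(9): 9−10=-1≡25 → Z
T(19): 19−10=9 → J
C(2): 2−10=-8≡18 → S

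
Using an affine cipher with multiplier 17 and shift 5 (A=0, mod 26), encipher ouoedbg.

o(14): 17·14+5=243≡9 → j
u(20): 17·20+5=345≡7 → h
o(14): 17·14+5=243≡9 → j
e(4): 17·4+5=73≡21 → v
d(3): 17·3+5=56≡4 → e
b(1): 17·1+5=22 → w
g(6): 17·6+5=107≡3 → d

jhjvewd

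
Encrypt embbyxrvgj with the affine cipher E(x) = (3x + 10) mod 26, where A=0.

wunnebjvcl

e(4): 3·4+10=22 → w
m(12): 3·12+10=46≡20 → u
b(1): 3·1+10=13 → n
b(1): 3·1+10=13 → n
y(24): 3·24+10=82≡4 → e
x(23): 3·23+10=79≡1 → b
r(17): 3·17+10=61≡9 → j
v(21): 3·21+10=73≡21 → v
g(6): 3·6+10=28≡2 → c
j(9): 3·9+10=37≡11 → l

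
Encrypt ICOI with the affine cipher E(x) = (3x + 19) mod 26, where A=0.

RZJR

I(8): 3·8+19=43≡17 → R
C(2): 3·2+19=25 → Z
O(14): 3·14+19=61≡9 → J
I(8): 3·8+19=43≡17 → R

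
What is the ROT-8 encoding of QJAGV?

YRIOD

Q(16): 16+8=24 → Y
J(9): 9+8=17 → R
A(0): 0+8=8 → I
G(6): 6+8=14 → O
V(21): 21+8=29≡3 → D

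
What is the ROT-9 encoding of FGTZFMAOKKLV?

F(5): 5+9=14 → O
G(6): 6+9=15 → P
T(19): 19+9=28≡2 → C
Z(25): 25+9=34≡8 → I
F(5): 5+9=14 → O
M(12): 12+9=21 → V
A(0): 0+9=9 → J
O(14): 14+9=23 → X
K(10): 10+9=19 → T
K(10): 10+9=19 → T
L(11): 11+9=20 → U
V(21): 21+9=30≡4 → E

OPCIOVJXTTUE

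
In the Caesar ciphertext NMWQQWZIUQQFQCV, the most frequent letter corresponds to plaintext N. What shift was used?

3

The most frequent ciphertext letter is Q (appears 5 times).
Q is position 16; N is position 13.
Shift = 3.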